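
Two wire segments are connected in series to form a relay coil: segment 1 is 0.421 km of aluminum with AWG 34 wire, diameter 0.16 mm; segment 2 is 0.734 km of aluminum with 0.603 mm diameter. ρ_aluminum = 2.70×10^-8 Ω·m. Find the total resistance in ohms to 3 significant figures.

635 Ω

Segment 1: A = π(0.16/2 mm)² = π(8.0000e-05 m)² = 2.011e-08 m²
R₁ = ρL/A = (2.70×10^-8)(421)/(2.011e-08) = 565.3 Ω
Segment 2: A = π(d/2)² = π(3.0150e-04 m)² = 2.856e-07 m²
R₂ = (2.70×10^-8)(734)/(2.856e-07) = 69.4 Ω
R = R₁ + R₂ = 635 Ω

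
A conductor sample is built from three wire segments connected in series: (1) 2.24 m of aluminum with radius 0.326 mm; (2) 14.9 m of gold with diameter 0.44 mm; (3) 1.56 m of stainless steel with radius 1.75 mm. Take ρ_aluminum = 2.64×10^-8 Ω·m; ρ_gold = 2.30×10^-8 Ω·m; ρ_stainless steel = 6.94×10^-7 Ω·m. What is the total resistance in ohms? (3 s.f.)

2.54 Ω

Seg 1: A = πr² = π(3.2600e-04 m)² = 3.339e-07 m²
R_1 = (2.64×10^-8)(2.24)/(3.339e-07) = 0.1771 Ω
Seg 2: A = π(d/2)² = π(2.2000e-04 m)² = 1.521e-07 m²
R_2 = (2.30×10^-8)(14.9)/(1.521e-07) = 2.254 Ω
Seg 3: A = πr² = π(1.7500e-03 m)² = 9.621e-06 m²
R_3 = (6.94×10^-7)(1.56)/(9.621e-06) = 0.1125 Ω
R_total = R_1 + R_2 + R_3 = 2.54 Ω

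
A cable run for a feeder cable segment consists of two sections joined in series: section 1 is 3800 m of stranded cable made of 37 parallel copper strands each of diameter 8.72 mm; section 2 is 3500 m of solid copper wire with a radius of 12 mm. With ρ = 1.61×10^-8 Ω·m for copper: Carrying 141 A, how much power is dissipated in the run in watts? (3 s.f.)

3030 W

Section 1: A_strand = π(4.3600e-03)² = 5.972e-05 m²; R₁ = ρL/(N·A_s) = (1.61×10^-8)(3800)/(37×5.972e-05) = 0.02769 Ω
Section 2: A = πr² = π(1.2000e-02 m)² = 4.524e-04 m²
R₂ = (1.61×10^-8)(3500)/(4.524e-04) = 0.1246 Ω
R = R₁ + R₂ = 0.1522 Ω
P = I²R = (141)² × 0.1522 = 3030 W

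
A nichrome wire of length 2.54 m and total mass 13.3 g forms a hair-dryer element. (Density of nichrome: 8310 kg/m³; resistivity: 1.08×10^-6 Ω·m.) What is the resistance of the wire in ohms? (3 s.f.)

A = m/(density·L) = 0.0133/(8310×2.54) = 6.3011e-07 m²
R = ρL/A = (1.08×10^-6)(2.54)/(6.3011e-07) = 4.35 Ω

4.35 Ω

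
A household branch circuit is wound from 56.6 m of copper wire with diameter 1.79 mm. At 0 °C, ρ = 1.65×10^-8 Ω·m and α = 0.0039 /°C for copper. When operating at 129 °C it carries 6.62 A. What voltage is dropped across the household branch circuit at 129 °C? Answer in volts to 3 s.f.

A = π(d/2)² = π(8.9500e-04 m)² = 2.516e-06 m²
R₍0₎ = ρL/A = (1.65×10^-8)(56.6)/(2.516e-06) = 0.3711 Ω
R₍129₎ = R₍0₎(1 + αΔT) = 0.3711 × (1 + 0.0039×129) = 0.5578 Ω
V = IR = 6.62 × 0.5578 = 3.69 V

3.69 V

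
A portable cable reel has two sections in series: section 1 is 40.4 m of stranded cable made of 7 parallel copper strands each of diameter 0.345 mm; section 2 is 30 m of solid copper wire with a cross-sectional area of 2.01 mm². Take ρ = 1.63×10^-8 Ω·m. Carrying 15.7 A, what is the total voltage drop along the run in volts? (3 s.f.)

Section 1: A_strand = π(1.7250e-04)² = 9.348e-08 m²; R₁ = ρL/(N·A_s) = (1.63×10^-8)(40.4)/(7×9.348e-08) = 1.006 Ω
Section 2: A = 2.01 mm² = 2.010e-06 m²
R₂ = (1.63×10^-8)(30)/(2.010e-06) = 0.2433 Ω
R = R₁ + R₂ = 1.25 Ω
V = IR = 15.7 × 1.25 = 19.6 V

19.6 V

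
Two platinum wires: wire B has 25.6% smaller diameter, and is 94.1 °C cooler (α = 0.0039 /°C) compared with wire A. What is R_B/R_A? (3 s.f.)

R ∝ ρL/d² with ρ ∝ (1+αΔT), so R_B/R_A = (1 − 25.6/100)⁻² × (1 − 0.0039×94.1)
= 1.807 × 0.633 = 1.14

1.14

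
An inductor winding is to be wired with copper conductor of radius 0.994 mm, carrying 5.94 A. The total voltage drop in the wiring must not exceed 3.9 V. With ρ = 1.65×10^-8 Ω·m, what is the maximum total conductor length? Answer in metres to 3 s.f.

124 m

A = πr² = π(9.9400e-04 m)² = 3.104e-06 m²
L_max = V_max·A/(1·ρI) = (3.9)(3.104e-06)/(1.65×10^-8×5.94) = 124 m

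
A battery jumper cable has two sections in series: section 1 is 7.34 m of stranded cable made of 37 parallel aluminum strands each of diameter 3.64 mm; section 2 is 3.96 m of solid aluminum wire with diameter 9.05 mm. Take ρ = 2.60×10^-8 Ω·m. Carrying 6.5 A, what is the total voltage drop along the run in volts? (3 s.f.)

0.0136 V

Section 1: A_strand = π(1.8200e-03)² = 1.041e-05 m²; R₁ = ρL/(N·A_s) = (2.60×10^-8)(7.34)/(37×1.041e-05) = 4.956×10^-4 Ω
Section 2: A = π(d/2)² = π(4.5250e-03 m)² = 6.433e-05 m²
R₂ = (2.60×10^-8)(3.96)/(6.433e-05) = 0.001601 Ω
R = R₁ + R₂ = 0.002096 Ω
V = IR = 6.5 × 0.002096 = 0.0136 V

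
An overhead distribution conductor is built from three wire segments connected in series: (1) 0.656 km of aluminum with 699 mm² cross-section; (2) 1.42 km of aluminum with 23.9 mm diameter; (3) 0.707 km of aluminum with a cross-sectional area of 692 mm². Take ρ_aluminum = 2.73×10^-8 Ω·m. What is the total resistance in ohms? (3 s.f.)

0.140 Ω

Seg 1: A = 699 mm² = 6.990e-04 m²
R_1 = (2.73×10^-8)(656)/(6.990e-04) = 0.02562 Ω
Seg 2: A = π(d/2)² = π(1.1950e-02 m)² = 4.486e-04 m²
R_2 = (2.73×10^-8)(1420)/(4.486e-04) = 0.08641 Ω
Seg 3: A = 692 mm² = 6.920e-04 m²
R_3 = (2.73×10^-8)(707)/(6.920e-04) = 0.02789 Ω
R_total = R_1 + R_2 + R_3 = 0.140 Ω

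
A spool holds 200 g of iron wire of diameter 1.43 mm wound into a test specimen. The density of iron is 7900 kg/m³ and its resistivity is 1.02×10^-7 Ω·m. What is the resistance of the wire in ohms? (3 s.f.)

1.00 Ω

A = π(d/2)² = π(7.1500e-04 m)² = 1.6061e-06 m²
L = m/(density·A) = 0.2/(7900×1.6061e-06) = 15.76 m
R = ρL/A = (1.02×10^-7)(15.76)/(1.6061e-06) = 1.00 Ω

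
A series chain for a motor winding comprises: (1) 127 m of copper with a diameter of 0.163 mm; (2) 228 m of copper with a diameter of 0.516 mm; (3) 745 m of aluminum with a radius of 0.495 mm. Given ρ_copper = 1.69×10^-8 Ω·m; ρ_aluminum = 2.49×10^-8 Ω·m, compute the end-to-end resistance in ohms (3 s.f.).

145 Ω

Seg 1: A = π(d/2)² = π(8.1500e-05 m)² = 2.087e-08 m²
R_1 = (1.69×10^-8)(127)/(2.087e-08) = 102.9 Ω
Seg 2: A = π(d/2)² = π(2.5800e-04 m)² = 2.091e-07 m²
R_2 = (1.69×10^-8)(228)/(2.091e-07) = 18.43 Ω
Seg 3: A = πr² = π(4.9500e-04 m)² = 7.698e-07 m²
R_3 = (2.49×10^-8)(745)/(7.698e-07) = 24.1 Ω
R_total = R_1 + R_2 + R_3 = 145 Ω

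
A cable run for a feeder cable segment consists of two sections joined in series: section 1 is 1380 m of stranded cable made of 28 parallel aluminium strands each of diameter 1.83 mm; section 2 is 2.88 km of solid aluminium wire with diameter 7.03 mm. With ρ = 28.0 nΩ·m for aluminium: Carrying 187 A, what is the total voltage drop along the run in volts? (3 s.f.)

ρ = 28.0 nΩ·m = 2.80×10^-8 Ω·m
Section 1: A_strand = π(9.1500e-04)² = 2.630e-06 m²; R₁ = ρL/(N·A_s) = (2.80×10^-8)(1380)/(28×2.630e-06) = 0.5247 Ω
Section 2: A = π(d/2)² = π(3.5150e-03 m)² = 3.882e-05 m²
R₂ = (2.80×10^-8)(2880)/(3.882e-05) = 2.078 Ω
R = R₁ + R₂ = 2.602 Ω
V = IR = 187 × 2.602 = 487 V

487 V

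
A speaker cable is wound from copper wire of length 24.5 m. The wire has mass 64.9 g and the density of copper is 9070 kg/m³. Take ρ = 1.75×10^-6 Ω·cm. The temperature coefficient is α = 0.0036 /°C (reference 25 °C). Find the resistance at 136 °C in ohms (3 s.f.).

ρ = 1.75×10^-6 Ω·cm = 1.75×10^-8 Ω·m
A = m/(density·L) = 0.0649/(9070×24.5) = 2.9206e-07 m²
R = ρL/A = (1.75×10^-8)(24.5)/(2.9206e-07) = 1.468 Ω
R(136 °C) = 1.468 × (1 + 0.0036×111) = 2.05 Ω

2.05 Ω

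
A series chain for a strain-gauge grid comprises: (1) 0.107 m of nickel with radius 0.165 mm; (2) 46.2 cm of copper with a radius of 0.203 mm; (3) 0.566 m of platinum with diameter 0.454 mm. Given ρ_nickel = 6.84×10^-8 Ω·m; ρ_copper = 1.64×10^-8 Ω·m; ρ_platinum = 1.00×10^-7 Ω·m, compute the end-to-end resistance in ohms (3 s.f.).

Seg 1: A = πr² = π(1.6500e-04 m)² = 8.553e-08 m²
R_1 = (6.84×10^-8)(0.107)/(8.553e-08) = 0.08557 Ω
Seg 2: A = πr² = π(2.0300e-04 m)² = 1.295e-07 m²
R_2 = (1.64×10^-8)(0.462)/(1.295e-07) = 0.05853 Ω
Seg 3: A = π(d/2)² = π(2.2700e-04 m)² = 1.619e-07 m²
R_3 = (1.00×10^-7)(0.566)/(1.619e-07) = 0.3496 Ω
R_total = R_1 + R_2 + R_3 = 0.494 Ω

0.494 Ω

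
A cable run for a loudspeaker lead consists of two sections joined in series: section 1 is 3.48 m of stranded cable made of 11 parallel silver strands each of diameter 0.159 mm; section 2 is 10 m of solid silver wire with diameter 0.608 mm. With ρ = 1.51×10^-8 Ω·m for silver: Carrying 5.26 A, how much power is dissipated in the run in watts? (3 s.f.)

Section 1: A_strand = π(7.9500e-05)² = 1.986e-08 m²; R₁ = ρL/(N·A_s) = (1.51×10^-8)(3.48)/(11×1.986e-08) = 0.2406 Ω
Section 2: A = π(d/2)² = π(3.0400e-04 m)² = 2.903e-07 m²
R₂ = (1.51×10^-8)(10)/(2.903e-07) = 0.5201 Ω
R = R₁ + R₂ = 0.7607 Ω
P = I²R = (5.26)² × 0.7607 = 21.0 W

21.0 W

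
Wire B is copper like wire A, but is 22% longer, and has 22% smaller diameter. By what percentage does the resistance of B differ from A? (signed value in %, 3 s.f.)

101%

R ∝ L/d², so R_B/R_A = (1 + 22/100) × (1 − 22/100)⁻²
= 1.22 × 1.644 = 2.005
(R_B − R_A)/R_A = 2.005 − 1 = 101%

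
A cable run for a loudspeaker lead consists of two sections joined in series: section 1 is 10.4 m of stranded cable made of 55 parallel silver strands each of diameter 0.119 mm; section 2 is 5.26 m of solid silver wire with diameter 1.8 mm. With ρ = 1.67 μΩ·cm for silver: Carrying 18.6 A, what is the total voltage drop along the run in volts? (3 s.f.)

ρ = 1.67 μΩ·cm = 1.67×10^-8 Ω·m
Section 1: A_strand = π(5.9500e-05)² = 1.112e-08 m²; R₁ = ρL/(N·A_s) = (1.67×10^-8)(10.4)/(55×1.112e-08) = 0.2839 Ω
Section 2: A = π(d/2)² = π(9.0000e-04 m)² = 2.545e-06 m²
R₂ = (1.67×10^-8)(5.26)/(2.545e-06) = 0.03452 Ω
R = R₁ + R₂ = 0.3184 Ω
V = IR = 18.6 × 0.3184 = 5.92 V

5.92 V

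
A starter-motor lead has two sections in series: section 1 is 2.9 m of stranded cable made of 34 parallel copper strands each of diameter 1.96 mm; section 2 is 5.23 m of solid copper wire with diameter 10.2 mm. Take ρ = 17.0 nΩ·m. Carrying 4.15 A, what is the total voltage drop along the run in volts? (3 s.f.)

0.00651 V

ρ = 17.0 nΩ·m = 1.70×10^-8 Ω·m
Section 1: A_strand = π(9.8000e-04)² = 3.017e-06 m²; R₁ = ρL/(N·A_s) = (1.70×10^-8)(2.9)/(34×3.017e-06) = 4.806×10^-4 Ω
Section 2: A = π(d/2)² = π(5.1000e-03 m)² = 8.171e-05 m²
R₂ = (1.70×10^-8)(5.23)/(8.171e-05) = 0.001088 Ω
R = R₁ + R₂ = 0.001569 Ω
V = IR = 4.15 × 0.001569 = 0.00651 V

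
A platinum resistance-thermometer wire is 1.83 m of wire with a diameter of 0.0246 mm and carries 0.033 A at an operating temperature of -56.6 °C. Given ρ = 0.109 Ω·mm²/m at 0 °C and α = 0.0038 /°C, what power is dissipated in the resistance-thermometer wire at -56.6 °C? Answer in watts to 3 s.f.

ρ = 0.109 Ω·mm²/m = 1.09×10^-7 Ω·m
A = π(d/2)² = π(1.2300e-05 m)² = 4.753e-10 m²
R₍0₎ = ρL/A = (1.09×10^-7)(1.83)/(4.753e-10) = 419.7 Ω
R₍-56.6₎ = R₍0₎(1 + αΔT) = 419.7 × (1 + 0.0038×-56.6) = 329.4 Ω
P = I²R = (0.033)² × 329.4 = 0.359 W

0.359 W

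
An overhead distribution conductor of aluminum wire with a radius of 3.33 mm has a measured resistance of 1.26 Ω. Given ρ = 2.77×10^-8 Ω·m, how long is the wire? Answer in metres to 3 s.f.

1580 m

A = πr² = π(3.3300e-03 m)² = 3.484e-05 m²
L = RA/ρ = (1.26)(3.484e-05)/(2.77×10^-8) = 1580 m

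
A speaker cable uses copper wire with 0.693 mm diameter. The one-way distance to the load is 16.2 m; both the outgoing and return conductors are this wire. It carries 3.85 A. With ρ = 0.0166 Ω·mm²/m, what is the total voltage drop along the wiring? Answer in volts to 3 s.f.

5.49 V

ρ = 0.0166 Ω·mm²/m = 1.66×10^-8 Ω·m
A = π(d/2)² = π(3.4650e-04 m)² = 3.772e-07 m²
Total conductor length (both ways) L = 2 × 16.2 = 32.4 m
R = ρL/A = (1.66×10^-8)(32.4)/(3.772e-07) = 1.426 Ω
V = IR = 3.85 × 1.426 = 5.49 V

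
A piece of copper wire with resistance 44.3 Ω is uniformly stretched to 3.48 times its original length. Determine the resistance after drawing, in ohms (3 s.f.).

536 Ω

Volume constant ⇒ A' = A/k with k = 3.48. R' = ρ(kL)/(A/k) = k²R.
R' = 12.11 × 44.3 = 536 Ω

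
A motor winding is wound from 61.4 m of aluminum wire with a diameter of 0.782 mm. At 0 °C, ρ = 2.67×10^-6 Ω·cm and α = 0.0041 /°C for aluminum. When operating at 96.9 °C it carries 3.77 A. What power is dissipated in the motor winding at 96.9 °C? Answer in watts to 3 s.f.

67.8 W

ρ = 2.67×10^-6 Ω·cm = 2.67×10^-8 Ω·m
A = π(d/2)² = π(3.9100e-04 m)² = 4.803e-07 m²
R₍0₎ = ρL/A = (2.67×10^-8)(61.4)/(4.803e-07) = 3.413 Ω
R₍96.9₎ = R₍0₎(1 + αΔT) = 3.413 × (1 + 0.0041×96.9) = 4.769 Ω
P = I²R = (3.77)² × 4.769 = 67.8 W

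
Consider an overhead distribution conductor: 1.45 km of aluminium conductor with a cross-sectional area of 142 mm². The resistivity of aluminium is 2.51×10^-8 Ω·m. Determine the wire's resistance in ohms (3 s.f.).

A = 142 mm² = 1.420e-04 m²
R = ρL/A = (2.51×10^-8)(1450 m)/(1.420e-04 m²) = 0.256 Ω

0.256 Ω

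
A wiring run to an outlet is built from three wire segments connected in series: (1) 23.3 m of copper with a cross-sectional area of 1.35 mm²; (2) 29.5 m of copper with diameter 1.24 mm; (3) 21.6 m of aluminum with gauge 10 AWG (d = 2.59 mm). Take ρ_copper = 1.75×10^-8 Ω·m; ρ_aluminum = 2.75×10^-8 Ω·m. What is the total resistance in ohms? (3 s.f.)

0.842 Ω

Seg 1: A = 1.35 mm² = 1.350e-06 m²
R_1 = (1.75×10^-8)(23.3)/(1.350e-06) = 0.302 Ω
Seg 2: A = π(d/2)² = π(6.2000e-04 m)² = 1.208e-06 m²
R_2 = (1.75×10^-8)(29.5)/(1.208e-06) = 0.4275 Ω
Seg 3: A = π(2.59/2 mm)² = π(1.2950e-03 m)² = 5.269e-06 m²
R_3 = (2.75×10^-8)(21.6)/(5.269e-06) = 0.1127 Ω
R_total = R_1 + R_2 + R_3 = 0.842 Ω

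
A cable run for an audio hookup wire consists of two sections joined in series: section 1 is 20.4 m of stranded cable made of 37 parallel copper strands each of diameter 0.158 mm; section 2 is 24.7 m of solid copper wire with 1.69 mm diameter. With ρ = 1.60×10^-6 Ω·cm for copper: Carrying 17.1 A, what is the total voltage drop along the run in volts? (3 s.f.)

10.7 V

ρ = 1.60×10^-6 Ω·cm = 1.60×10^-8 Ω·m
Section 1: A_strand = π(7.9000e-05)² = 1.961e-08 m²; R₁ = ρL/(N·A_s) = (1.60×10^-8)(20.4)/(37×1.961e-08) = 0.4499 Ω
Section 2: A = π(d/2)² = π(8.4500e-04 m)² = 2.243e-06 m²
R₂ = (1.60×10^-8)(24.7)/(2.243e-06) = 0.1762 Ω
R = R₁ + R₂ = 0.6261 Ω
V = IR = 17.1 × 0.6261 = 10.7 V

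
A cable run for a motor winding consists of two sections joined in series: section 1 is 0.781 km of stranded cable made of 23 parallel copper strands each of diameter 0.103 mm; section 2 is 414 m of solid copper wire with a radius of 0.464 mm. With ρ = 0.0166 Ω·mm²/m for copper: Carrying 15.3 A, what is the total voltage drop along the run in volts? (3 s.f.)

1190 V

ρ = 0.0166 Ω·mm²/m = 1.66×10^-8 Ω·m
Section 1: A_strand = π(5.1500e-05)² = 8.332e-09 m²; R₁ = ρL/(N·A_s) = (1.66×10^-8)(781)/(23×8.332e-09) = 67.65 Ω
Section 2: A = πr² = π(4.6400e-04 m)² = 6.764e-07 m²
R₂ = (1.66×10^-8)(414)/(6.764e-07) = 10.16 Ω
R = R₁ + R₂ = 77.81 Ω
V = IR = 15.3 × 77.81 = 1190 V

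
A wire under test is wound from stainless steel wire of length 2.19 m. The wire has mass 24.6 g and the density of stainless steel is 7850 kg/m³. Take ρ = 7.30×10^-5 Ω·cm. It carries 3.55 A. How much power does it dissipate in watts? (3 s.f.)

ρ = 7.30×10^-5 Ω·cm = 7.30×10^-7 Ω·m
A = m/(density·L) = 0.0246/(7850×2.19) = 1.4309e-06 m²
R = ρL/A = (7.30×10^-7)(2.19)/(1.4309e-06) = 1.117 Ω
P = I²R = (3.55)² × 1.117 = 14.1 W

14.1 W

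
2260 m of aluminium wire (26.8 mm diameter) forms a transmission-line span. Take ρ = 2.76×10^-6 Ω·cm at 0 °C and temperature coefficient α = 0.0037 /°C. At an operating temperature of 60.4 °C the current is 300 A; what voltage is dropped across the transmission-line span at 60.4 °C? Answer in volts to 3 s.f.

40.6 V

ρ = 2.76×10^-6 Ω·cm = 2.76×10^-8 Ω·m
A = π(d/2)² = π(1.3400e-02 m)² = 5.641e-04 m²
R₍0₎ = ρL/A = (2.76×10^-8)(2260)/(5.641e-04) = 0.1106 Ω
R₍60.4₎ = R₍0₎(1 + αΔT) = 0.1106 × (1 + 0.0037×60.4) = 0.1353 Ω
V = IR = 300 × 0.1353 = 40.6 V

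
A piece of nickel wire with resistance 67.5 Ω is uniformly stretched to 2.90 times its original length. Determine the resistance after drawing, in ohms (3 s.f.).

Volume constant ⇒ A' = A/k with k = 2.9. R' = ρ(kL)/(A/k) = k²R.
R' = 8.41 × 67.5 = 568 Ω

568 Ω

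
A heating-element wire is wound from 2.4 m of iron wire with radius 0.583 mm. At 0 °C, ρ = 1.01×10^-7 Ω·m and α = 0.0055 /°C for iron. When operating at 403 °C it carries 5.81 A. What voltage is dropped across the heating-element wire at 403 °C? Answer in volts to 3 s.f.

A = πr² = π(5.8300e-04 m)² = 1.068e-06 m²
R₍0₎ = ρL/A = (1.01×10^-7)(2.4)/(1.068e-06) = 0.227 Ω
R₍403₎ = R₍0₎(1 + αΔT) = 0.227 × (1 + 0.0055×403) = 0.7302 Ω
V = IR = 5.81 × 0.7302 = 4.24 V

4.24 V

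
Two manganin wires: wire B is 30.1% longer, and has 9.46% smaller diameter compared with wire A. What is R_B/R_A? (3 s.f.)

R ∝ L/d², so R_B/R_A = (1 + 30.1/100) × (1 − 9.46/100)⁻²
= 1.301 × 1.22 = 1.59

1.59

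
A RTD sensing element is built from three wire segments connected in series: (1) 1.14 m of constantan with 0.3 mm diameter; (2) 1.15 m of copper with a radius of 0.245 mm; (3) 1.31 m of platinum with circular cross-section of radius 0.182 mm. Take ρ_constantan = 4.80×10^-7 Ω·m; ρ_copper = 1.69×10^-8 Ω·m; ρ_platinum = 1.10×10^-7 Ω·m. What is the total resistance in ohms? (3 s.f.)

Seg 1: A = π(d/2)² = π(1.5000e-04 m)² = 7.069e-08 m²
R_1 = (4.80×10^-7)(1.14)/(7.069e-08) = 7.741 Ω
Seg 2: A = πr² = π(2.4500e-04 m)² = 1.886e-07 m²
R_2 = (1.69×10^-8)(1.15)/(1.886e-07) = 0.1031 Ω
Seg 3: A = πr² = π(1.8200e-04 m)² = 1.041e-07 m²
R_3 = (1.10×10^-7)(1.31)/(1.041e-07) = 1.385 Ω
R_total = R_1 + R_2 + R_3 = 9.23 Ω

9.23 Ω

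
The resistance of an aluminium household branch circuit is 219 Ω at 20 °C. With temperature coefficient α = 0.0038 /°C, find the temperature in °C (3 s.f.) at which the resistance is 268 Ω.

78.9 °C

R = R₀(1 + α(T − T₀)) ⇒ T = T₀ + (R/R₀ − 1)/α
T = 20 + (268/219 − 1)/0.0038 = 20 + (0.2237)/0.0038 = 78.9 °C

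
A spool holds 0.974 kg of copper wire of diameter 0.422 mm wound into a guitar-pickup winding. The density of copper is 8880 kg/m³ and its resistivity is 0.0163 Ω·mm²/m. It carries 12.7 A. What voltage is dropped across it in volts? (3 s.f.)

1160 V

ρ = 0.0163 Ω·mm²/m = 1.63×10^-8 Ω·m
A = π(d/2)² = π(2.1100e-04 m)² = 1.3987e-07 m²
L = m/(density·A) = 0.974/(8880×1.3987e-07) = 784.2 m
R = ρL/A = (1.63×10^-8)(784.2)/(1.3987e-07) = 91.39 Ω
V = IR = 12.7 × 91.39 = 1160 V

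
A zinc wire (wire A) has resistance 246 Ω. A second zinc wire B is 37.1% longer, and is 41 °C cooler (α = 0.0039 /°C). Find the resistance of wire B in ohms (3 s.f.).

R ∝ ρL/d² with ρ ∝ (1+αΔT), so R_B/R_A = (1 + 37.1/100) × (1 − 0.0039×41)
= 1.371 × 0.8401 = 1.152
R_B = 1.152 × 246 = 283 Ω

283 Ω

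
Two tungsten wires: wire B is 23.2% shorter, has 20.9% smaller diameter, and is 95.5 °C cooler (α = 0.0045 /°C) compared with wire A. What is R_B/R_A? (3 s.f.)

0.700

R ∝ ρL/d² with ρ ∝ (1+αΔT), so R_B/R_A = (1 − 23.2/100) × (1 − 20.9/100)⁻² × (1 − 0.0045×95.5)
= 0.768 × 1.598 × 0.5703 = 0.700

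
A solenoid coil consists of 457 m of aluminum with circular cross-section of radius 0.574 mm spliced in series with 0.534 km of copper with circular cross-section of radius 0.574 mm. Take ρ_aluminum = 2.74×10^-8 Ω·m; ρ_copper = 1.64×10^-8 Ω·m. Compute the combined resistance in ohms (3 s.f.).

20.6 Ω

Segment 1: A = πr² = π(5.7400e-04 m)² = 1.035e-06 m²
R₁ = ρL/A = (2.74×10^-8)(457)/(1.035e-06) = 12.1 Ω
R₂ = (1.64×10^-8)(534)/(1.035e-06) = 8.461 Ω
R = R₁ + R₂ = 20.6 Ω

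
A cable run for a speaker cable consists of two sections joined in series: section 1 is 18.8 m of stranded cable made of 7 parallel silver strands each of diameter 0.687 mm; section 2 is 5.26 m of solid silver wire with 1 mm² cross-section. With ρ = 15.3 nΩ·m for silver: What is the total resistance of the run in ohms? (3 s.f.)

0.191 Ω

ρ = 15.3 nΩ·m = 1.53×10^-8 Ω·m
Section 1: A_strand = π(3.4350e-04)² = 3.707e-07 m²; R₁ = ρL/(N·A_s) = (1.53×10^-8)(18.8)/(7×3.707e-07) = 0.1109 Ω
Section 2: A = 1 mm² = 1.000e-06 m²
R₂ = (1.53×10^-8)(5.26)/(1.000e-06) = 0.08048 Ω
R = R₁ + R₂ = 0.191 Ω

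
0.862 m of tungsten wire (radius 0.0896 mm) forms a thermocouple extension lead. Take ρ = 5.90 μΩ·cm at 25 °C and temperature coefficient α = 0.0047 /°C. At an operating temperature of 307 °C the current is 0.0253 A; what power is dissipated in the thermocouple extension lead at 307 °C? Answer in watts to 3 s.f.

0.00300 W

ρ = 5.90 μΩ·cm = 5.90×10^-8 Ω·m
A = πr² = π(8.9600e-05 m)² = 2.522e-08 m²
R₍25₎ = ρL/A = (5.90×10^-8)(0.862)/(2.522e-08) = 2.016 Ω
R₍307₎ = R₍25₎(1 + αΔT) = 2.016 × (1 + 0.0047×282) = 4.689 Ω
P = I²R = (0.0253)² × 4.689 = 0.00300 W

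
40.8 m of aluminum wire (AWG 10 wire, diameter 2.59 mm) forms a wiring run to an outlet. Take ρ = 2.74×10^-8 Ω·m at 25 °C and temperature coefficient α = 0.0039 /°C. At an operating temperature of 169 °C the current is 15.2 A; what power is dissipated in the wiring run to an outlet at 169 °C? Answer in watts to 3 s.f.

76.6 W

A = π(2.59/2 mm)² = π(1.2950e-03 m)² = 5.269e-06 m²
R₍25₎ = ρL/A = (2.74×10^-8)(40.8)/(5.269e-06) = 0.2122 Ω
R₍169₎ = R₍25₎(1 + αΔT) = 0.2122 × (1 + 0.0039×144) = 0.3314 Ω
P = I²R = (15.2)² × 0.3314 = 76.6 W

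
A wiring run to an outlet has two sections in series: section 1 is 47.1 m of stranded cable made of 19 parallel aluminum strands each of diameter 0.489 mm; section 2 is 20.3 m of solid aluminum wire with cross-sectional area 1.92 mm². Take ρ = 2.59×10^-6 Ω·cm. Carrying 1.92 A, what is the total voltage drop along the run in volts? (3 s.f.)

1.18 V

ρ = 2.59×10^-6 Ω·cm = 2.59×10^-8 Ω·m
Section 1: A_strand = π(2.4450e-04)² = 1.878e-07 m²; R₁ = ρL/(N·A_s) = (2.59×10^-8)(47.1)/(19×1.878e-07) = 0.3419 Ω
Section 2: A = 1.92 mm² = 1.920e-06 m²
R₂ = (2.59×10^-8)(20.3)/(1.920e-06) = 0.2738 Ω
R = R₁ + R₂ = 0.6157 Ω
V = IR = 1.92 × 0.6157 = 1.18 V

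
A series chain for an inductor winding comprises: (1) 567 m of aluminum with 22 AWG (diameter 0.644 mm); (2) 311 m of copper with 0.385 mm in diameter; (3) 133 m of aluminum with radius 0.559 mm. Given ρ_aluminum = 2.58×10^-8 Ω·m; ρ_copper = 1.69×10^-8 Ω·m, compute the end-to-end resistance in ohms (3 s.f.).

93.6 Ω

Seg 1: A = π(0.644/2 mm)² = π(3.2200e-04 m)² = 3.257e-07 m²
R_1 = (2.58×10^-8)(567)/(3.257e-07) = 44.91 Ω
Seg 2: A = π(d/2)² = π(1.9250e-04 m)² = 1.164e-07 m²
R_2 = (1.69×10^-8)(311)/(1.164e-07) = 45.15 Ω
Seg 3: A = πr² = π(5.5900e-04 m)² = 9.817e-07 m²
R_3 = (2.58×10^-8)(133)/(9.817e-07) = 3.495 Ω
R_total = R_1 + R_2 + R_3 = 93.6 Ω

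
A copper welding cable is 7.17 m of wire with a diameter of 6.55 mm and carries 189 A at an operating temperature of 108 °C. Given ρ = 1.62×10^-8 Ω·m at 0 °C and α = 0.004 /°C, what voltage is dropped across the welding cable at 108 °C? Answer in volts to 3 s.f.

A = π(d/2)² = π(3.2750e-03 m)² = 3.370e-05 m²
R₍0₎ = ρL/A = (1.62×10^-8)(7.17)/(3.370e-05) = 0.003447 Ω
R₍108₎ = R₍0₎(1 + αΔT) = 0.003447 × (1 + 0.004×108) = 0.004936 Ω
V = IR = 189 × 0.004936 = 0.933 V

0.933 V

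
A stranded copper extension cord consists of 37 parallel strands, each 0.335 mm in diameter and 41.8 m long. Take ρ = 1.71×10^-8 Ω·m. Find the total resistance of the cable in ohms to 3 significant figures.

A_strand = π(1.6750e-04 m)² = 8.814e-08 m²
R_strand = ρL/A = (1.71×10^-8)(41.8)/(8.814e-08) = 8.109 Ω
R_total = R_strand/N = 8.109/37 = 0.219 Ω

0.219 Ω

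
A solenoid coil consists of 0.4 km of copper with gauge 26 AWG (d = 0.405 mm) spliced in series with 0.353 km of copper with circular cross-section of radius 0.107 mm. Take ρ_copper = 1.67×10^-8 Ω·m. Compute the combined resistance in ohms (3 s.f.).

216 Ω

Segment 1: A = π(0.405/2 mm)² = π(2.0250e-04 m)² = 1.288e-07 m²
R₁ = ρL/A = (1.67×10^-8)(400)/(1.288e-07) = 51.85 Ω
Segment 2: A = πr² = π(1.0700e-04 m)² = 3.597e-08 m²
R₂ = (1.67×10^-8)(353)/(3.597e-08) = 163.9 Ω
R = R₁ + R₂ = 216 Ω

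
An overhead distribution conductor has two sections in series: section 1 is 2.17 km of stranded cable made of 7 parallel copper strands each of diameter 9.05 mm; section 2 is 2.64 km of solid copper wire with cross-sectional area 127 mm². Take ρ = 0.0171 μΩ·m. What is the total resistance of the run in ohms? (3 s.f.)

ρ = 0.0171 μΩ·m = 1.71×10^-8 Ω·m
Section 1: A_strand = π(4.5250e-03)² = 6.433e-05 m²; R₁ = ρL/(N·A_s) = (1.71×10^-8)(2170)/(7×6.433e-05) = 0.08241 Ω
Section 2: A = 127 mm² = 1.270e-04 m²
R₂ = (1.71×10^-8)(2640)/(1.270e-04) = 0.3555 Ω
R = R₁ + R₂ = 0.438 Ω

0.438 Ω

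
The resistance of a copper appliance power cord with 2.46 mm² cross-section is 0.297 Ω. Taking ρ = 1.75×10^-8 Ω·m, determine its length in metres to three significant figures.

A = 2.46 mm² = 2.460e-06 m²
L = RA/ρ = (0.297)(2.460e-06)/(1.75×10^-8) = 41.7 m

41.7 m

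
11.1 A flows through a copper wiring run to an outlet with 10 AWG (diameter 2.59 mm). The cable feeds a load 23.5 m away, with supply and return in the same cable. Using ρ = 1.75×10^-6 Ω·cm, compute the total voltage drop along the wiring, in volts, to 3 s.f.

1.73 V

ρ = 1.75×10^-6 Ω·cm = 1.75×10^-8 Ω·m
A = π(2.59/2 mm)² = π(1.2950e-03 m)² = 5.269e-06 m²
Total conductor length (both ways) L = 2 × 23.5 = 47 m
R = ρL/A = (1.75×10^-8)(47)/(5.269e-06) = 0.1561 Ω
V = IR = 11.1 × 0.1561 = 1.73 V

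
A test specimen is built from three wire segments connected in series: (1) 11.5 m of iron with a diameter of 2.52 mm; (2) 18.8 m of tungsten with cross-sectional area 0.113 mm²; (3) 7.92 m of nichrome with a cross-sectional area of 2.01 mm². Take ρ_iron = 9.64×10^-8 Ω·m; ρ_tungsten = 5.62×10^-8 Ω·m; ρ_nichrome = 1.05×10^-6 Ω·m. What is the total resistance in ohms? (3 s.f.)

Seg 1: A = π(d/2)² = π(1.2600e-03 m)² = 4.988e-06 m²
R_1 = (9.64×10^-8)(11.5)/(4.988e-06) = 0.2223 Ω
Seg 2: A = 0.113 mm² = 1.130e-07 m²
R_2 = (5.62×10^-8)(18.8)/(1.130e-07) = 9.35 Ω
Seg 3: A = 2.01 mm² = 2.010e-06 m²
R_3 = (1.05×10^-6)(7.92)/(2.010e-06) = 4.137 Ω
R_total = R_1 + R_2 + R_3 = 13.7 Ω

13.7 Ω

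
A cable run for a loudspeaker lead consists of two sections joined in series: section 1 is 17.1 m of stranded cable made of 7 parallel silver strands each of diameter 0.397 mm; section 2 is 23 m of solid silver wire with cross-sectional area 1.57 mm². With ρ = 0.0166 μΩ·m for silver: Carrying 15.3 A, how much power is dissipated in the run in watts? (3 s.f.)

134 W

ρ = 0.0166 μΩ·m = 1.66×10^-8 Ω·m
Section 1: A_strand = π(1.9850e-04)² = 1.238e-07 m²; R₁ = ρL/(N·A_s) = (1.66×10^-8)(17.1)/(7×1.238e-07) = 0.3276 Ω
Section 2: A = 1.57 mm² = 1.570e-06 m²
R₂ = (1.66×10^-8)(23)/(1.570e-06) = 0.2432 Ω
R = R₁ + R₂ = 0.5708 Ω
P = I²R = (15.3)² × 0.5708 = 134 W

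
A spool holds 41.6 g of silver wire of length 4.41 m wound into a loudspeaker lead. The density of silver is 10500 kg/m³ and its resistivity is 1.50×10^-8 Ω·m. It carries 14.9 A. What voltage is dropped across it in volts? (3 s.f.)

1.10 V

A = m/(density·L) = 0.0416/(10500×4.41) = 8.9839e-07 m²
R = ρL/A = (1.50×10^-8)(4.41)/(8.9839e-07) = 0.07363 Ω
V = IR = 14.9 × 0.07363 = 1.10 V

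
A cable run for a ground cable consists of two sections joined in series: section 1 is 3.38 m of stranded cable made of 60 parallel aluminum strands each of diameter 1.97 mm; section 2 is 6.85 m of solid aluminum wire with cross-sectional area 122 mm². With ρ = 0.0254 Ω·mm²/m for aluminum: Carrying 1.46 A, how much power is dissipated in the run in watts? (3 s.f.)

ρ = 0.0254 Ω·mm²/m = 2.54×10^-8 Ω·m
Section 1: A_strand = π(9.8500e-04)² = 3.048e-06 m²; R₁ = ρL/(N·A_s) = (2.54×10^-8)(3.38)/(60×3.048e-06) = 4.694×10^-4 Ω
Section 2: A = 122 mm² = 1.220e-04 m²
R₂ = (2.54×10^-8)(6.85)/(1.220e-04) = 0.001426 Ω
R = R₁ + R₂ = 0.001896 Ω
P = I²R = (1.46)² × 0.001896 = 0.00404 W

0.00404 W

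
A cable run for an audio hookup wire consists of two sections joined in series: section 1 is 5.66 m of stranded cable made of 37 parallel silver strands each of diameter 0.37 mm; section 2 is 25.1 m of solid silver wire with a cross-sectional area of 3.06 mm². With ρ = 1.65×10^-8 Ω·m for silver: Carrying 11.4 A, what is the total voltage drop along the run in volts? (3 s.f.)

1.81 V

Section 1: A_strand = π(1.8500e-04)² = 1.075e-07 m²; R₁ = ρL/(N·A_s) = (1.65×10^-8)(5.66)/(37×1.075e-07) = 0.02347 Ω
Section 2: A = 3.06 mm² = 3.060e-06 m²
R₂ = (1.65×10^-8)(25.1)/(3.060e-06) = 0.1353 Ω
R = R₁ + R₂ = 0.1588 Ω
V = IR = 11.4 × 0.1588 = 1.81 V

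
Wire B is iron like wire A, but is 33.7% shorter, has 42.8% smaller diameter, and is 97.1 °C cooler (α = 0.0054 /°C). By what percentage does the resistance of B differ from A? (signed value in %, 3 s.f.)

R ∝ ρL/d² with ρ ∝ (1+αΔT), so R_B/R_A = (1 − 33.7/100) × (1 − 42.8/100)⁻² × (1 − 0.0054×97.1)
= 0.663 × 3.056 × 0.4757 = 0.9639
(R_B − R_A)/R_A = 0.9639 − 1 = -3.61%

-3.61%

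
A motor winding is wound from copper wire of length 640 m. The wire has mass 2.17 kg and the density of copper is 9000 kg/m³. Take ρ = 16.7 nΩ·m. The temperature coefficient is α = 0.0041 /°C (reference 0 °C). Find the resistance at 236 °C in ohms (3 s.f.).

ρ = 16.7 nΩ·m = 1.67×10^-8 Ω·m
A = m/(density·L) = 2.17/(9000×640) = 3.7674e-07 m²
R = ρL/A = (1.67×10^-8)(640)/(3.7674e-07) = 28.37 Ω
R(236 °C) = 28.37 × (1 + 0.0041×236) = 55.8 Ω

55.8 Ω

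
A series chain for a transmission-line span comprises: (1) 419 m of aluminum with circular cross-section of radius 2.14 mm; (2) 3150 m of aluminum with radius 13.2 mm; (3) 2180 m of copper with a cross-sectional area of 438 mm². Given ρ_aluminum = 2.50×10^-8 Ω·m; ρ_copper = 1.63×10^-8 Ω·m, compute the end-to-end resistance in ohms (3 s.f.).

Seg 1: A = πr² = π(2.1400e-03 m)² = 1.439e-05 m²
R_1 = (2.50×10^-8)(419)/(1.439e-05) = 0.7281 Ω
Seg 2: A = πr² = π(1.3200e-02 m)² = 5.474e-04 m²
R_2 = (2.50×10^-8)(3150)/(5.474e-04) = 0.1439 Ω
Seg 3: A = 438 mm² = 4.380e-04 m²
R_3 = (1.63×10^-8)(2180)/(4.380e-04) = 0.08113 Ω
R_total = R_1 + R_2 + R_3 = 0.953 Ω

0.953 Ω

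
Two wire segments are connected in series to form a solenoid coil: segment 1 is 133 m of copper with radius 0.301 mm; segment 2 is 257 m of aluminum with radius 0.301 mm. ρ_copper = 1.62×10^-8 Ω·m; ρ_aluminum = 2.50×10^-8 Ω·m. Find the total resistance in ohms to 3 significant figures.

Segment 1: A = πr² = π(3.0100e-04 m)² = 2.846e-07 m²
R₁ = ρL/A = (1.62×10^-8)(133)/(2.846e-07) = 7.57 Ω
R₂ = (2.50×10^-8)(257)/(2.846e-07) = 22.57 Ω
R = R₁ + R₂ = 30.1 Ω

30.1 Ω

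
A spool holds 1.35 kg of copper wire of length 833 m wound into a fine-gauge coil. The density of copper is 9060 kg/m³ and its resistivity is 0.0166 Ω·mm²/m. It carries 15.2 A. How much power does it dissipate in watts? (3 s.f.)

17900 W

ρ = 0.0166 Ω·mm²/m = 1.66×10^-8 Ω·m
A = m/(density·L) = 1.35/(9060×833) = 1.7888e-07 m²
R = ρL/A = (1.66×10^-8)(833)/(1.7888e-07) = 77.3 Ω
P = I²R = (15.2)² × 77.3 = 17900 W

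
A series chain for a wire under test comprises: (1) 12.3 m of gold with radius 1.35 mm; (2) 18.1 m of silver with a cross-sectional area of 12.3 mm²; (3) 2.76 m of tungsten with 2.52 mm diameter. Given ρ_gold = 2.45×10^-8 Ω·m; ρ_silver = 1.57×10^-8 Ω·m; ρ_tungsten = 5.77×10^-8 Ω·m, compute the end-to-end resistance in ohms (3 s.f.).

0.108 Ω

Seg 1: A = πr² = π(1.3500e-03 m)² = 5.726e-06 m²
R_1 = (2.45×10^-8)(12.3)/(5.726e-06) = 0.05263 Ω
Seg 2: A = 12.3 mm² = 1.230e-05 m²
R_2 = (1.57×10^-8)(18.1)/(1.230e-05) = 0.0231 Ω
Seg 3: A = π(d/2)² = π(1.2600e-03 m)² = 4.988e-06 m²
R_3 = (5.77×10^-8)(2.76)/(4.988e-06) = 0.03193 Ω
R_total = R_1 + R_2 + R_3 = 0.108 Ω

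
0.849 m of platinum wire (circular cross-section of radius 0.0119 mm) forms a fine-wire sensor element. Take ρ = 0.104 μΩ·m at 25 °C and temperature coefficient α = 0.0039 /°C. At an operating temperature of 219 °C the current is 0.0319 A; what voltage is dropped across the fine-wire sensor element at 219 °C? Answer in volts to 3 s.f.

11.1 V

ρ = 0.104 μΩ·m = 1.04×10^-7 Ω·m
A = πr² = π(1.1900e-05 m)² = 4.449e-10 m²
R₍25₎ = ρL/A = (1.04×10^-7)(0.849)/(4.449e-10) = 198.5 Ω
R₍219₎ = R₍25₎(1 + αΔT) = 198.5 × (1 + 0.0039×194) = 348.6 Ω
V = IR = 0.0319 × 348.6 = 11.1 V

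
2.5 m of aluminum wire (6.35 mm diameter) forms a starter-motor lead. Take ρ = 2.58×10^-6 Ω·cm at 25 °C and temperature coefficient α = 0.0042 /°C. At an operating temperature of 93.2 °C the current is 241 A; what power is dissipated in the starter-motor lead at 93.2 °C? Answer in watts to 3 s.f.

152 W

ρ = 2.58×10^-6 Ω·cm = 2.58×10^-8 Ω·m
A = π(d/2)² = π(3.1750e-03 m)² = 3.167e-05 m²
R₍25₎ = ρL/A = (2.58×10^-8)(2.5)/(3.167e-05) = 0.002037 Ω
R₍93.2₎ = R₍25₎(1 + αΔT) = 0.002037 × (1 + 0.0042×68.2) = 0.00262 Ω
P = I²R = (241)² × 0.00262 = 152 W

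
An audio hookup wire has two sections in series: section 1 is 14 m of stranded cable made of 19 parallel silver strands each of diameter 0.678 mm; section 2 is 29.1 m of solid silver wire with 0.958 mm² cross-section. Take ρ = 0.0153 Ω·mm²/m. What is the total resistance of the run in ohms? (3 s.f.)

ρ = 0.0153 Ω·mm²/m = 1.53×10^-8 Ω·m
Section 1: A_strand = π(3.3900e-04)² = 3.610e-07 m²; R₁ = ρL/(N·A_s) = (1.53×10^-8)(14)/(19×3.610e-07) = 0.03123 Ω
Section 2: A = 0.958 mm² = 9.580e-07 m²
R₂ = (1.53×10^-8)(29.1)/(9.580e-07) = 0.4647 Ω
R = R₁ + R₂ = 0.496 Ω

0.496 Ω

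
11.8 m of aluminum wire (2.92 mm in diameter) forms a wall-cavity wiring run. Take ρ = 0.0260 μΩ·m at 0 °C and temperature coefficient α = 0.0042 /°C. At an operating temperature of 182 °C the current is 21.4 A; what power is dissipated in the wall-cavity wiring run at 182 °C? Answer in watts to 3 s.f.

37.0 W

ρ = 0.0260 μΩ·m = 2.60×10^-8 Ω·m
A = π(d/2)² = π(1.4600e-03 m)² = 6.697e-06 m²
R₍0₎ = ρL/A = (2.60×10^-8)(11.8)/(6.697e-06) = 0.04581 Ω
R₍182₎ = R₍0₎(1 + αΔT) = 0.04581 × (1 + 0.0042×182) = 0.08083 Ω
P = I²R = (21.4)² × 0.08083 = 37.0 W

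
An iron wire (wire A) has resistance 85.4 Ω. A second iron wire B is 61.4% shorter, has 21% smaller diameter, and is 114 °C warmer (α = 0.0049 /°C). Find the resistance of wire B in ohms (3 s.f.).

82.3 Ω

R ∝ ρL/d² with ρ ∝ (1+αΔT), so R_B/R_A = (1 − 61.4/100) × (1 − 21/100)⁻² × (1 + 0.0049×114)
= 0.386 × 1.602 × 1.559 = 0.964
R_B = 0.964 × 85.4 = 82.3 Ω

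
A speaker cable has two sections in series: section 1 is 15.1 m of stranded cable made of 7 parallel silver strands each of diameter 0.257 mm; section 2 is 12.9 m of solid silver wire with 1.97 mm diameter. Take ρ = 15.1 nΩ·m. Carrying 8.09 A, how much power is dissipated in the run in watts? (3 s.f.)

ρ = 15.1 nΩ·m = 1.51×10^-8 Ω·m
Section 1: A_strand = π(1.2850e-04)² = 5.187e-08 m²; R₁ = ρL/(N·A_s) = (1.51×10^-8)(15.1)/(7×5.187e-08) = 0.6279 Ω
Section 2: A = π(d/2)² = π(9.8500e-04 m)² = 3.048e-06 m²
R₂ = (1.51×10^-8)(12.9)/(3.048e-06) = 0.06391 Ω
R = R₁ + R₂ = 0.6918 Ω
P = I²R = (8.09)² × 0.6918 = 45.3 W

45.3 W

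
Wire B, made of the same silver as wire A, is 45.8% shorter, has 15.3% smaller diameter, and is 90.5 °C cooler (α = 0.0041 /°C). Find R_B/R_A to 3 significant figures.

R ∝ ρL/d² with ρ ∝ (1+αΔT), so R_B/R_A = (1 − 45.8/100) × (1 − 15.3/100)⁻² × (1 − 0.0041×90.5)
= 0.542 × 1.394 × 0.629 = 0.475

0.475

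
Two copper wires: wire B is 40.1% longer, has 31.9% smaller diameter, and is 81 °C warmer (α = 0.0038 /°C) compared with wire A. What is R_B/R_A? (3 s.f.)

R ∝ ρL/d² with ρ ∝ (1+αΔT), so R_B/R_A = (1 + 40.1/100) × (1 − 31.9/100)⁻² × (1 + 0.0038×81)
= 1.401 × 2.156 × 1.308 = 3.95

3.95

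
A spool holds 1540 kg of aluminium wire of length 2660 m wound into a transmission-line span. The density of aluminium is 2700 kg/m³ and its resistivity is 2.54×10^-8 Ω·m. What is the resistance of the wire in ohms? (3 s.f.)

A = m/(density·L) = 1540/(2700×2660) = 2.1442e-04 m²
R = ρL/A = (2.54×10^-8)(2660)/(2.1442e-04) = 0.315 Ω

0.315 Ω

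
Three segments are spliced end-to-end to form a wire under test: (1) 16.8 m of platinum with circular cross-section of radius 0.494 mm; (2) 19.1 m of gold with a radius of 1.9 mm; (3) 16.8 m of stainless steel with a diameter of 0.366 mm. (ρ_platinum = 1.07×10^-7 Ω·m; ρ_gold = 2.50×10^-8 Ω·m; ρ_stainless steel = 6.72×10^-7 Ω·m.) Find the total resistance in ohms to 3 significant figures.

110 Ω

Seg 1: A = πr² = π(4.9400e-04 m)² = 7.667e-07 m²
R_1 = (1.07×10^-7)(16.8)/(7.667e-07) = 2.345 Ω
Seg 2: A = πr² = π(1.9000e-03 m)² = 1.134e-05 m²
R_2 = (2.50×10^-8)(19.1)/(1.134e-05) = 0.0421 Ω
Seg 3: A = π(d/2)² = π(1.8300e-04 m)² = 1.052e-07 m²
R_3 = (6.72×10^-7)(16.8)/(1.052e-07) = 107.3 Ω
R_total = R_1 + R_2 + R_3 = 110 Ω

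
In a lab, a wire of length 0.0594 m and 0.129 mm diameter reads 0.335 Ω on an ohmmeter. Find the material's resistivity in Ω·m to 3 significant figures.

A = π(d/2)² = π(6.4500e-05 m)² = 1.307e-08 m²
ρ = RA/L = (0.335)(1.307e-08)/(0.0594) = 7.37×10^-8 Ω·m

7.37×10^-8 Ω·m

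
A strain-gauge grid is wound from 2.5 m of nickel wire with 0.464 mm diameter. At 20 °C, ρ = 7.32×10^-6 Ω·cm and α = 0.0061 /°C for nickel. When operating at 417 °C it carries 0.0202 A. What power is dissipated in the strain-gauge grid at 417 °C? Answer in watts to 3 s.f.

ρ = 7.32×10^-6 Ω·cm = 7.32×10^-8 Ω·m
A = π(d/2)² = π(2.3200e-04 m)² = 1.691e-07 m²
R₍20₎ = ρL/A = (7.32×10^-8)(2.5)/(1.691e-07) = 1.082 Ω
R₍417₎ = R₍20₎(1 + αΔT) = 1.082 × (1 + 0.0061×397) = 3.703 Ω
P = I²R = (0.0202)² × 3.703 = 0.00151 W

0.00151 W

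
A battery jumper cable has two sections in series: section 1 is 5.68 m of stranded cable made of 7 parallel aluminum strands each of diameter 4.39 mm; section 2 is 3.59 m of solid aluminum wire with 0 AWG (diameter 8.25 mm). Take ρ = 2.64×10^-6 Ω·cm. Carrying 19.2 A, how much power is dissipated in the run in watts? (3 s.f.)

ρ = 2.64×10^-6 Ω·cm = 2.64×10^-8 Ω·m
Section 1: A_strand = π(2.1950e-03)² = 1.514e-05 m²; R₁ = ρL/(N·A_s) = (2.64×10^-8)(5.68)/(7×1.514e-05) = 0.001415 Ω
Section 2: A = π(8.25/2 mm)² = π(4.1250e-03 m)² = 5.346e-05 m²
R₂ = (2.64×10^-8)(3.59)/(5.346e-05) = 0.001773 Ω
R = R₁ + R₂ = 0.003188 Ω
P = I²R = (19.2)² × 0.003188 = 1.18 W

1.18 W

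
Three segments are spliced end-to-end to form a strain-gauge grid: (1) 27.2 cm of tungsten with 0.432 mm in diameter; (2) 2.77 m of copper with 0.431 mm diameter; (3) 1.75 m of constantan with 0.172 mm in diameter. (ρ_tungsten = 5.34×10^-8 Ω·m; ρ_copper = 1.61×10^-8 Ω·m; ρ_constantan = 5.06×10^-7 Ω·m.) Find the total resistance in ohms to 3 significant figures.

Seg 1: A = π(d/2)² = π(2.1600e-04 m)² = 1.466e-07 m²
R_1 = (5.34×10^-8)(0.272)/(1.466e-07) = 0.0991 Ω
Seg 2: A = π(d/2)² = π(2.1550e-04 m)² = 1.459e-07 m²
R_2 = (1.61×10^-8)(2.77)/(1.459e-07) = 0.3057 Ω
Seg 3: A = π(d/2)² = π(8.6000e-05 m)² = 2.324e-08 m²
R_3 = (5.06×10^-7)(1.75)/(2.324e-08) = 38.11 Ω
R_total = R_1 + R_2 + R_3 = 38.5 Ω

38.5 Ω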